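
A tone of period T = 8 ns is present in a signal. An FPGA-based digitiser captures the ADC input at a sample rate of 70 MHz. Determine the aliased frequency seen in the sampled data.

T = 8 ns → f = 1/T = 125 MHz.
125 MHz mod fs = 55 MHz.
55 MHz > fs/2 = 35 MHz, folds to fs − 55 MHz = 15 MHz.

15 MHz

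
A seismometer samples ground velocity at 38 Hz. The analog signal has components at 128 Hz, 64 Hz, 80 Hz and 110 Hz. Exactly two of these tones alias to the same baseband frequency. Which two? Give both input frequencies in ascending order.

80 Hz, 110 Hz

fs/2 = 19 Hz.
128 Hz mod fs = 14 Hz.
14 Hz ≤ fs/2 = 19 Hz, appears at 14 Hz.
64 Hz mod fs = 26 Hz.
26 Hz > fs/2 = 19 Hz, folds to fs − 26 Hz = 12 Hz.
80 Hz mod fs = 4 Hz.
4 Hz ≤ fs/2 = 19 Hz, appears at 4 Hz.
110 Hz mod fs = 34 Hz.
34 Hz > fs/2 = 19 Hz, folds to fs − 34 Hz = 4 Hz.
80 Hz and 110 Hz both map to 4 Hz.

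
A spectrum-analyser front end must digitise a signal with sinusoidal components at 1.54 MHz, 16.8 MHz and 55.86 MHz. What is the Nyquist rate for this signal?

Highest-frequency component: 55.86 MHz.
Nyquist rate = 2 × 55.86 MHz = 111.72 MHz.

111.72 MHz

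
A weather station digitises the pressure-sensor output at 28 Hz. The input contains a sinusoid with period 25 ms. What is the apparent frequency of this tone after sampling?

T = 25 ms → f = 1/T = 40 Hz.
40 Hz mod fs = 12 Hz.
12 Hz ≤ fs/2 = 14 Hz, appears at 12 Hz.

12 Hz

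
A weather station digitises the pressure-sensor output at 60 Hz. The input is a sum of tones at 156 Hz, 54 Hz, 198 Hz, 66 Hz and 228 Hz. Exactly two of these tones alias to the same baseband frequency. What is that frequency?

6 Hz

fs/2 = 30 Hz.
156 Hz mod fs = 36 Hz.
36 Hz > fs/2 = 30 Hz, folds to fs − 36 Hz = 24 Hz.
54 Hz > fs/2 = 30 Hz, folds to fs − 54 Hz = 6 Hz.
198 Hz mod fs = 18 Hz.
18 Hz ≤ fs/2 = 30 Hz, appears at 18 Hz.
66 Hz mod fs = 6 Hz.
6 Hz ≤ fs/2 = 30 Hz, appears at 6 Hz.
228 Hz mod fs = 48 Hz.
48 Hz > fs/2 = 30 Hz, folds to fs − 48 Hz = 12 Hz.
54 Hz and 66 Hz both map to 6 Hz.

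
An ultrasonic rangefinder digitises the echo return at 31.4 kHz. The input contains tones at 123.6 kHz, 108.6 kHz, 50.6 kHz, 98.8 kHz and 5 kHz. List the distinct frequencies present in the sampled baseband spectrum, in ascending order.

fs/2 = 15.7 kHz.
123.6 kHz mod fs = 29.4 kHz.
29.4 kHz > fs/2 = 15.7 kHz, folds to fs − 29.4 kHz = 2 kHz.
108.6 kHz mod fs = 14.4 kHz.
14.4 kHz ≤ fs/2 = 15.7 kHz, appears at 14.4 kHz.
50.6 kHz mod fs = 19.2 kHz.
19.2 kHz > fs/2 = 15.7 kHz, folds to fs − 19.2 kHz = 12.2 kHz.
98.8 kHz mod fs = 4.6 kHz.
4.6 kHz ≤ fs/2 = 15.7 kHz, appears at 4.6 kHz.
5 kHz ≤ fs/2 = 15.7 kHz, passes unchanged.
Distinct values: {2 kHz, 4.6 kHz, 5 kHz, 12.2 kHz, 14.4 kHz}.

2 kHz, 4.6 kHz, 5 kHz, 12.2 kHz, 14.4 kHz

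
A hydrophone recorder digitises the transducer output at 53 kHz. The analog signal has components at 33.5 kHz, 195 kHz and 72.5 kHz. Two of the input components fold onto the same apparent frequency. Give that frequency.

19.5 kHz

fs/2 = 26.5 kHz.
33.5 kHz > fs/2 = 26.5 kHz, folds to fs − 33.5 kHz = 19.5 kHz.
195 kHz mod fs = 36 kHz.
36 kHz > fs/2 = 26.5 kHz, folds to fs − 36 kHz = 17 kHz.
72.5 kHz mod fs = 19.5 kHz.
19.5 kHz ≤ fs/2 = 26.5 kHz, appears at 19.5 kHz.
33.5 kHz and 72.5 kHz both map to 19.5 kHz.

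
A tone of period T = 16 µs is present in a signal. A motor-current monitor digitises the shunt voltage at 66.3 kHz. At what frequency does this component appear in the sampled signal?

T = 16 µs → f = 1/T = 62.5 kHz.
62.5 kHz > fs/2 = 33.15 kHz, folds to fs − 62.5 kHz = 3.8 kHz.

3.8 kHz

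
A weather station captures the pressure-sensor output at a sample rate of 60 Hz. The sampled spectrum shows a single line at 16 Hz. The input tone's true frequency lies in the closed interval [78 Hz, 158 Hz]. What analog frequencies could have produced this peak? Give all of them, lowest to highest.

Frequencies that alias to 16 Hz are k·fs ± 16 Hz for integer k ≥ 0.
k=0: 16 Hz.
k=1: 44 Hz, 76 Hz.
k=2: 104 Hz, 136 Hz.
k=3: 164 Hz, 196 Hz.
Within [78 Hz, 158 Hz]: 104 Hz, 136 Hz.

104 Hz, 136 Hz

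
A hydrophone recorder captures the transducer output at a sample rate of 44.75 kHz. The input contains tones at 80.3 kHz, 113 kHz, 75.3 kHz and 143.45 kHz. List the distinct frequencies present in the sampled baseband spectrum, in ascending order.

9.2 kHz, 14.2 kHz, 21.25 kHz

fs/2 = 22.375 kHz.
80.3 kHz mod fs = 35.55 kHz.
35.55 kHz > fs/2 = 22.375 kHz, folds to fs − 35.55 kHz = 9.2 kHz.
113 kHz mod fs = 23.5 kHz.
23.5 kHz > fs/2 = 22.375 kHz, folds to fs − 23.5 kHz = 21.25 kHz.
75.3 kHz mod fs = 30.55 kHz.
30.55 kHz > fs/2 = 22.375 kHz, folds to fs − 30.55 kHz = 14.2 kHz.
143.45 kHz mod fs = 9.2 kHz.
9.2 kHz ≤ fs/2 = 22.375 kHz, appears at 9.2 kHz.
Distinct values: {9.2 kHz, 14.2 kHz, 21.25 kHz}.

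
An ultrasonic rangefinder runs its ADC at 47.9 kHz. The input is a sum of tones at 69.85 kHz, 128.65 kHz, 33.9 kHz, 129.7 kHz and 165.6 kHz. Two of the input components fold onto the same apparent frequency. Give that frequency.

fs/2 = 23.95 kHz.
69.85 kHz mod fs = 21.95 kHz.
21.95 kHz ≤ fs/2 = 23.95 kHz, appears at 21.95 kHz.
128.65 kHz mod fs = 32.85 kHz.
32.85 kHz > fs/2 = 23.95 kHz, folds to fs − 32.85 kHz = 15.05 kHz.
33.9 kHz > fs/2 = 23.95 kHz, folds to fs − 33.9 kHz = 14 kHz.
129.7 kHz mod fs = 33.9 kHz.
33.9 kHz > fs/2 = 23.95 kHz, folds to fs − 33.9 kHz = 14 kHz.
165.6 kHz mod fs = 21.9 kHz.
21.9 kHz ≤ fs/2 = 23.95 kHz, appears at 21.9 kHz.
33.9 kHz and 129.7 kHz both map to 14 kHz.

14 kHz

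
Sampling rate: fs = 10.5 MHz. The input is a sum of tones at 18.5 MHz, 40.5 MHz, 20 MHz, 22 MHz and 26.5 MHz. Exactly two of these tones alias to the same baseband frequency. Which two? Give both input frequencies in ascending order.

20 MHz, 22 MHz

fs/2 = 5.25 MHz.
18.5 MHz mod fs = 8 MHz.
8 MHz > fs/2 = 5.25 MHz, folds to fs − 8 MHz = 2.5 MHz.
40.5 MHz mod fs = 9 MHz.
9 MHz > fs/2 = 5.25 MHz, folds to fs − 9 MHz = 1.5 MHz.
20 MHz mod fs = 9.5 MHz.
9.5 MHz > fs/2 = 5.25 MHz, folds to fs − 9.5 MHz = 1 MHz.
22 MHz mod fs = 1 MHz.
1 MHz ≤ fs/2 = 5.25 MHz, appears at 1 MHz.
26.5 MHz mod fs = 5.5 MHz.
5.5 MHz > fs/2 = 5.25 MHz, folds to fs − 5.5 MHz = 5 MHz.
20 MHz and 22 MHz both map to 1 MHz.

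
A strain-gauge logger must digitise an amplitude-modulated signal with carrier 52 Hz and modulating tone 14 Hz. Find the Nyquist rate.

132 Hz

AM sidebands sit at fc ± fm = 38 Hz and 66 Hz.
Highest-frequency component: 66 Hz.
Nyquist rate = 2 × 66 Hz = 132 Hz.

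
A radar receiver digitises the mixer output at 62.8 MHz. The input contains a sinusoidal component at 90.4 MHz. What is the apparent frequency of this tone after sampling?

27.6 MHz

90.4 MHz mod fs = 27.6 MHz.
27.6 MHz ≤ fs/2 = 31.4 MHz, appears at 27.6 MHz.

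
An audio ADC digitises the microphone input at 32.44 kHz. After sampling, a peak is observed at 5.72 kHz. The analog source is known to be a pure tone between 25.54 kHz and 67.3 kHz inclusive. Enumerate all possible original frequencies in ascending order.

26.72 kHz, 38.16 kHz, 59.16 kHz

Frequencies that alias to 5.72 kHz are k·fs ± 5.72 kHz for integer k ≥ 0.
k=0: 5.72 kHz.
k=1: 26.72 kHz, 38.16 kHz.
k=2: 59.16 kHz, 70.6 kHz.
k=3: 91.6 kHz, 103.04 kHz.
Within [25.54 kHz, 67.3 kHz]: 26.72 kHz, 38.16 kHz, 59.16 kHz.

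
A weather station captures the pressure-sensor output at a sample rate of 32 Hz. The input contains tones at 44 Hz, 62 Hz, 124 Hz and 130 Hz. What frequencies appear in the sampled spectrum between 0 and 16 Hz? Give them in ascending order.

fs/2 = 16 Hz.
44 Hz mod fs = 12 Hz.
12 Hz ≤ fs/2 = 16 Hz, appears at 12 Hz.
62 Hz mod fs = 30 Hz.
30 Hz > fs/2 = 16 Hz, folds to fs − 30 Hz = 2 Hz.
124 Hz mod fs = 28 Hz.
28 Hz > fs/2 = 16 Hz, folds to fs − 28 Hz = 4 Hz.
130 Hz mod fs = 2 Hz.
2 Hz ≤ fs/2 = 16 Hz, appears at 2 Hz.
Distinct values: {2 Hz, 4 Hz, 12 Hz}.

2 Hz, 4 Hz, 12 Hz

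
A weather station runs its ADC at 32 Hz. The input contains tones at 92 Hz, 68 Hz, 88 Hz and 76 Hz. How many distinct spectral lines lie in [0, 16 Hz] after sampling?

3

fs/2 = 16 Hz.
92 Hz mod fs = 28 Hz.
28 Hz > fs/2 = 16 Hz, folds to fs − 28 Hz = 4 Hz.
68 Hz mod fs = 4 Hz.
4 Hz ≤ fs/2 = 16 Hz, appears at 4 Hz.
88 Hz mod fs = 24 Hz.
24 Hz > fs/2 = 16 Hz, folds to fs − 24 Hz = 8 Hz.
76 Hz mod fs = 12 Hz.
12 Hz ≤ fs/2 = 16 Hz, appears at 12 Hz.
Distinct values: {4 Hz, 8 Hz, 12 Hz} → 3.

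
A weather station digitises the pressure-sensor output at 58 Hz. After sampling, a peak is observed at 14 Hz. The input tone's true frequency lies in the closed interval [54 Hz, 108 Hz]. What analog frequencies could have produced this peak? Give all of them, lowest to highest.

72 Hz, 102 Hz

Frequencies that alias to 14 Hz are k·fs ± 14 Hz for integer k ≥ 0.
k=0: 14 Hz.
k=1: 44 Hz, 72 Hz.
k=2: 102 Hz, 130 Hz.
k=3: 160 Hz, 188 Hz.
Within [54 Hz, 108 Hz]: 72 Hz, 102 Hz.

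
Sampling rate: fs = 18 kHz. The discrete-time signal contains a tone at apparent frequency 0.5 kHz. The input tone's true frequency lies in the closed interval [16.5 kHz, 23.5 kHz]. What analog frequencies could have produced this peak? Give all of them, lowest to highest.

Frequencies that alias to 0.5 kHz are k·fs ± 0.5 kHz for integer k ≥ 0.
k=0: 0.5 kHz.
k=1: 17.5 kHz, 18.5 kHz.
k=2: 35.5 kHz, 36.5 kHz.
Within [16.5 kHz, 23.5 kHz]: 17.5 kHz, 18.5 kHz.

17.5 kHz, 18.5 kHz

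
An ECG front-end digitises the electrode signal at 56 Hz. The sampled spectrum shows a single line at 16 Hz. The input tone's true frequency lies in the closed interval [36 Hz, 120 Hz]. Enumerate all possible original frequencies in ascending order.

Frequencies that alias to 16 Hz are k·fs ± 16 Hz for integer k ≥ 0.
k=0: 16 Hz.
k=1: 40 Hz, 72 Hz.
k=2: 96 Hz, 128 Hz.
k=3: 152 Hz, 184 Hz.
Within [36 Hz, 120 Hz]: 40 Hz, 72 Hz, 96 Hz.

40 Hz, 72 Hz, 96 Hz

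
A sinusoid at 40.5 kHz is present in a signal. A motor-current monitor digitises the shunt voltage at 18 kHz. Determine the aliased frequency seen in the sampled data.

40.5 kHz mod fs = 4.5 kHz.
4.5 kHz ≤ fs/2 = 9 kHz, appears at 4.5 kHz.

4.5 kHz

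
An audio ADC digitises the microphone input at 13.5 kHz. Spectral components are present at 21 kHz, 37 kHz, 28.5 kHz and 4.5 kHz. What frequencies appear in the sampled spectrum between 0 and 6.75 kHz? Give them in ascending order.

1.5 kHz, 3.5 kHz, 4.5 kHz, 6 kHz

fs/2 = 6.75 kHz.
21 kHz mod fs = 7.5 kHz.
7.5 kHz > fs/2 = 6.75 kHz, folds to fs − 7.5 kHz = 6 kHz.
37 kHz mod fs = 10 kHz.
10 kHz > fs/2 = 6.75 kHz, folds to fs − 10 kHz = 3.5 kHz.
28.5 kHz mod fs = 1.5 kHz.
1.5 kHz ≤ fs/2 = 6.75 kHz, appears at 1.5 kHz.
4.5 kHz ≤ fs/2 = 6.75 kHz, passes unchanged.
Distinct values: {1.5 kHz, 3.5 kHz, 4.5 kHz, 6 kHz}.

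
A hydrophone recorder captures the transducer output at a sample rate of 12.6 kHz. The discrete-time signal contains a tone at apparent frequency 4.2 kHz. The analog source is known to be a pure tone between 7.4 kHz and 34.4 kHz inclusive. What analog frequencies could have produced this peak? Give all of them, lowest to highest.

Frequencies that alias to 4.2 kHz are k·fs ± 4.2 kHz for integer k ≥ 0.
k=0: 4.2 kHz.
k=1: 8.4 kHz, 16.8 kHz.
k=2: 21 kHz, 29.4 kHz.
k=3: 33.6 kHz, 42 kHz.
k=4: 46.2 kHz, 54.6 kHz.
Within [7.4 kHz, 34.4 kHz]: 8.4 kHz, 16.8 kHz, 21 kHz, 29.4 kHz, 33.6 kHz.

8.4 kHz, 16.8 kHz, 21 kHz, 29.4 kHz, 33.6 kHz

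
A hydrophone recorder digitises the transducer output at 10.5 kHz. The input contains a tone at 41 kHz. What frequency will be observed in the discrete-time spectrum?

41 kHz mod fs = 9.5 kHz.
9.5 kHz > fs/2 = 5.25 kHz, folds to fs − 9.5 kHz = 1 kHz.

1 kHz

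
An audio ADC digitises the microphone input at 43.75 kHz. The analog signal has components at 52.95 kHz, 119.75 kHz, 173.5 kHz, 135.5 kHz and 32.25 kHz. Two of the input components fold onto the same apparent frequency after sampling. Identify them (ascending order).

32.25 kHz, 119.75 kHz

fs/2 = 21.875 kHz.
52.95 kHz mod fs = 9.2 kHz.
9.2 kHz ≤ fs/2 = 21.875 kHz, appears at 9.2 kHz.
119.75 kHz mod fs = 32.25 kHz.
32.25 kHz > fs/2 = 21.875 kHz, folds to fs − 32.25 kHz = 11.5 kHz.
173.5 kHz mod fs = 42.25 kHz.
42.25 kHz > fs/2 = 21.875 kHz, folds to fs − 42.25 kHz = 1.5 kHz.
135.5 kHz mod fs = 4.25 kHz.
4.25 kHz ≤ fs/2 = 21.875 kHz, appears at 4.25 kHz.
32.25 kHz > fs/2 = 21.875 kHz, folds to fs − 32.25 kHz = 11.5 kHz.
32.25 kHz and 119.75 kHz both map to 11.5 kHz.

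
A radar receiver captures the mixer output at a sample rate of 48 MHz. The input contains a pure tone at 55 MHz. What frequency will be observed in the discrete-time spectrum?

7 MHz

55 MHz mod fs = 7 MHz.
7 MHz ≤ fs/2 = 24 MHz, appears at 7 MHz.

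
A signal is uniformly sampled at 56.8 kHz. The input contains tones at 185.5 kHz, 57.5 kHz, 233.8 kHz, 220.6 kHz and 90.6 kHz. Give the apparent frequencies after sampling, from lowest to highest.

0.7 kHz, 6.6 kHz, 15.1 kHz, 23 kHz

fs/2 = 28.4 kHz.
185.5 kHz mod fs = 15.1 kHz.
15.1 kHz ≤ fs/2 = 28.4 kHz, appears at 15.1 kHz.
57.5 kHz mod fs = 0.7 kHz.
0.7 kHz ≤ fs/2 = 28.4 kHz, appears at 0.7 kHz.
233.8 kHz mod fs = 6.6 kHz.
6.6 kHz ≤ fs/2 = 28.4 kHz, appears at 6.6 kHz.
220.6 kHz mod fs = 50.2 kHz.
50.2 kHz > fs/2 = 28.4 kHz, folds to fs − 50.2 kHz = 6.6 kHz.
90.6 kHz mod fs = 33.8 kHz.
33.8 kHz > fs/2 = 28.4 kHz, folds to fs − 33.8 kHz = 23 kHz.
Distinct values: {0.7 kHz, 6.6 kHz, 15.1 kHz, 23 kHz}.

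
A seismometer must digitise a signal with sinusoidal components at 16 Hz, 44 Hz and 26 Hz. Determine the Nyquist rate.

Highest-frequency component: 44 Hz.
Nyquist rate = 2 × 44 Hz = 88 Hz.

88 Hz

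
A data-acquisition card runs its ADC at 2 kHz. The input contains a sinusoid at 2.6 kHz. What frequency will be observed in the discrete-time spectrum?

0.6 kHz

2.6 kHz mod fs = 0.6 kHz.
0.6 kHz ≤ fs/2 = 1 kHz, appears at 0.6 kHz.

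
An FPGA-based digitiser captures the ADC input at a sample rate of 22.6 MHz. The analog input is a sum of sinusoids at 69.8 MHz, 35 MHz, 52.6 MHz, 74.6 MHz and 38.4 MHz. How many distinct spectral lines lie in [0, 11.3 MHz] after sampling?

4

fs/2 = 11.3 MHz.
69.8 MHz mod fs = 2 MHz.
2 MHz ≤ fs/2 = 11.3 MHz, appears at 2 MHz.
35 MHz mod fs = 12.4 MHz.
12.4 MHz > fs/2 = 11.3 MHz, folds to fs − 12.4 MHz = 10.2 MHz.
52.6 MHz mod fs = 7.4 MHz.
7.4 MHz ≤ fs/2 = 11.3 MHz, appears at 7.4 MHz.
74.6 MHz mod fs = 6.8 MHz.
6.8 MHz ≤ fs/2 = 11.3 MHz, appears at 6.8 MHz.
38.4 MHz mod fs = 15.8 MHz.
15.8 MHz > fs/2 = 11.3 MHz, folds to fs − 15.8 MHz = 6.8 MHz.
Distinct values: {2 MHz, 6.8 MHz, 7.4 MHz, 10.2 MHz} → 4.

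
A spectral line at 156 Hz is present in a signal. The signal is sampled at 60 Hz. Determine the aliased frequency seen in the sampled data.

24 Hz

156 Hz mod fs = 36 Hz.
36 Hz > fs/2 = 30 Hz, folds to fs − 36 Hz = 24 Hz.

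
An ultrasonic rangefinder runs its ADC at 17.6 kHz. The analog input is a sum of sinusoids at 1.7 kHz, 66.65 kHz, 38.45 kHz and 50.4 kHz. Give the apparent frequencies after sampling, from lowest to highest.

fs/2 = 8.8 kHz.
1.7 kHz ≤ fs/2 = 8.8 kHz, passes unchanged.
66.65 kHz mod fs = 13.85 kHz.
13.85 kHz > fs/2 = 8.8 kHz, folds to fs − 13.85 kHz = 3.75 kHz.
38.45 kHz mod fs = 3.25 kHz.
3.25 kHz ≤ fs/2 = 8.8 kHz, appears at 3.25 kHz.
50.4 kHz mod fs = 15.2 kHz.
15.2 kHz > fs/2 = 8.8 kHz, folds to fs − 15.2 kHz = 2.4 kHz.
Distinct values: {1.7 kHz, 2.4 kHz, 3.25 kHz, 3.75 kHz}.

1.7 kHz, 2.4 kHz, 3.25 kHz, 3.75 kHz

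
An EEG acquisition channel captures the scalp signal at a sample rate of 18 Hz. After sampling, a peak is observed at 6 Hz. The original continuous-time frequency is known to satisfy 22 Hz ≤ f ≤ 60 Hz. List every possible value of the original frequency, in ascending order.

24 Hz, 30 Hz, 42 Hz, 48 Hz, 60 Hz

Frequencies that alias to 6 Hz are k·fs ± 6 Hz for integer k ≥ 0.
k=0: 6 Hz.
k=1: 12 Hz, 24 Hz.
k=2: 30 Hz, 42 Hz.
k=3: 48 Hz, 60 Hz.
k=4: 66 Hz, 78 Hz.
Within [22 Hz, 60 Hz]: 24 Hz, 30 Hz, 42 Hz, 48 Hz, 60 Hz.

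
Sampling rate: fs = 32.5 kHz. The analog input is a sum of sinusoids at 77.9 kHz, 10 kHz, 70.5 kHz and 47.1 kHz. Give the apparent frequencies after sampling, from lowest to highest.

fs/2 = 16.25 kHz.
77.9 kHz mod fs = 12.9 kHz.
12.9 kHz ≤ fs/2 = 16.25 kHz, appears at 12.9 kHz.
10 kHz ≤ fs/2 = 16.25 kHz, passes unchanged.
70.5 kHz mod fs = 5.5 kHz.
5.5 kHz ≤ fs/2 = 16.25 kHz, appears at 5.5 kHz.
47.1 kHz mod fs = 14.6 kHz.
14.6 kHz ≤ fs/2 = 16.25 kHz, appears at 14.6 kHz.
Distinct values: {5.5 kHz, 10 kHz, 12.9 kHz, 14.6 kHz}.

5.5 kHz, 10 kHz, 12.9 kHz, 14.6 kHz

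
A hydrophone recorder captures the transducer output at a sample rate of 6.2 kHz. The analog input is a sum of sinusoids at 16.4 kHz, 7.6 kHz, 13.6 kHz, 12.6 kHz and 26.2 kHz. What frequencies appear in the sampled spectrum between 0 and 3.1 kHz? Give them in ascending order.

0.2 kHz, 1.2 kHz, 1.4 kHz, 2.2 kHz

fs/2 = 3.1 kHz.
16.4 kHz mod fs = 4 kHz.
4 kHz > fs/2 = 3.1 kHz, folds to fs − 4 kHz = 2.2 kHz.
7.6 kHz mod fs = 1.4 kHz.
1.4 kHz ≤ fs/2 = 3.1 kHz, appears at 1.4 kHz.
13.6 kHz mod fs = 1.2 kHz.
1.2 kHz ≤ fs/2 = 3.1 kHz, appears at 1.2 kHz.
12.6 kHz mod fs = 0.2 kHz.
0.2 kHz ≤ fs/2 = 3.1 kHz, appears at 0.2 kHz.
26.2 kHz mod fs = 1.4 kHz.
1.4 kHz ≤ fs/2 = 3.1 kHz, appears at 1.4 kHz.
Distinct values: {0.2 kHz, 1.2 kHz, 1.4 kHz, 2.2 kHz}.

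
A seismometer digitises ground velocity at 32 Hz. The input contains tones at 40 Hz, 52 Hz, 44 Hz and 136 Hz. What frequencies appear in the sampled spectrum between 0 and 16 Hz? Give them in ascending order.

8 Hz, 12 Hz

fs/2 = 16 Hz.
40 Hz mod fs = 8 Hz.
8 Hz ≤ fs/2 = 16 Hz, appears at 8 Hz.
52 Hz mod fs = 20 Hz.
20 Hz > fs/2 = 16 Hz, folds to fs − 20 Hz = 12 Hz.
44 Hz mod fs = 12 Hz.
12 Hz ≤ fs/2 = 16 Hz, appears at 12 Hz.
136 Hz mod fs = 8 Hz.
8 Hz ≤ fs/2 = 16 Hz, appears at 8 Hz.
Distinct values: {8 Hz, 12 Hz}.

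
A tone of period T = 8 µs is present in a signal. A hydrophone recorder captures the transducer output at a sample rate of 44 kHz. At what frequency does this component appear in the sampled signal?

7 kHz

T = 8 µs → f = 1/T = 125 kHz.
125 kHz mod fs = 37 kHz.
37 kHz > fs/2 = 22 kHz, folds to fs − 37 kHz = 7 kHz.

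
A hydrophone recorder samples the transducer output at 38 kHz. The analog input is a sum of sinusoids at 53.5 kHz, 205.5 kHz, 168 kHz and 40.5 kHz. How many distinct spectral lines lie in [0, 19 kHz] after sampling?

fs/2 = 19 kHz.
53.5 kHz mod fs = 15.5 kHz.
15.5 kHz ≤ fs/2 = 19 kHz, appears at 15.5 kHz.
205.5 kHz mod fs = 15.5 kHz.
15.5 kHz ≤ fs/2 = 19 kHz, appears at 15.5 kHz.
168 kHz mod fs = 16 kHz.
16 kHz ≤ fs/2 = 19 kHz, appears at 16 kHz.
40.5 kHz mod fs = 2.5 kHz.
2.5 kHz ≤ fs/2 = 19 kHz, appears at 2.5 kHz.
Distinct values: {2.5 kHz, 15.5 kHz, 16 kHz} → 3.

3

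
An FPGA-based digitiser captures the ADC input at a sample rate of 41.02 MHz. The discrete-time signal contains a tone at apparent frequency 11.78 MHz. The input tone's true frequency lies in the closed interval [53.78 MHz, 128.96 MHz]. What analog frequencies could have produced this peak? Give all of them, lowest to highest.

Frequencies that alias to 11.78 MHz are k·fs ± 11.78 MHz for integer k ≥ 0.
k=0: 11.78 MHz.
k=1: 29.24 MHz, 52.8 MHz.
k=2: 70.26 MHz, 93.82 MHz.
k=3: 111.28 MHz, 134.84 MHz.
k=4: 152.3 MHz, 175.86 MHz.
Within [53.78 MHz, 128.96 MHz]: 70.26 MHz, 93.82 MHz, 111.28 MHz.

70.26 MHz, 93.82 MHz, 111.28 MHz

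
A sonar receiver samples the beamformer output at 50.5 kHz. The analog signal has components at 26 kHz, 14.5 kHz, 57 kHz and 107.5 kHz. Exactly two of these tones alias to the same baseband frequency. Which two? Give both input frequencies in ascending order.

57 kHz, 107.5 kHz

fs/2 = 25.25 kHz.
26 kHz > fs/2 = 25.25 kHz, folds to fs − 26 kHz = 24.5 kHz.
14.5 kHz ≤ fs/2 = 25.25 kHz, passes unchanged.
57 kHz mod fs = 6.5 kHz.
6.5 kHz ≤ fs/2 = 25.25 kHz, appears at 6.5 kHz.
107.5 kHz mod fs = 6.5 kHz.
6.5 kHz ≤ fs/2 = 25.25 kHz, appears at 6.5 kHz.
57 kHz and 107.5 kHz both map to 6.5 kHz.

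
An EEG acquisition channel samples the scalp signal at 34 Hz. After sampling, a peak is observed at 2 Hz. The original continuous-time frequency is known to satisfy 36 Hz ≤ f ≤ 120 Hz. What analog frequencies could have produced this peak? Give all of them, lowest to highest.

Frequencies that alias to 2 Hz are k·fs ± 2 Hz for integer k ≥ 0.
k=0: 2 Hz.
k=1: 32 Hz, 36 Hz.
k=2: 66 Hz, 70 Hz.
k=3: 100 Hz, 104 Hz.
k=4: 134 Hz, 138 Hz.
Within [36 Hz, 120 Hz]: 36 Hz, 66 Hz, 70 Hz, 100 Hz, 104 Hz.

36 Hz, 66 Hz, 70 Hz, 100 Hz, 104 Hz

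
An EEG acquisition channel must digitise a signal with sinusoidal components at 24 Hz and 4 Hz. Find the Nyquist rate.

48 Hz

Highest-frequency component: 24 Hz.
Nyquist rate = 2 × 24 Hz = 48 Hz.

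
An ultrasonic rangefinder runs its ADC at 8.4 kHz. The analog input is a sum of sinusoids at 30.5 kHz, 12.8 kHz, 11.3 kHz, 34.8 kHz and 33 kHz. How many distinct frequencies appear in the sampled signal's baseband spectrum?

5

fs/2 = 4.2 kHz.
30.5 kHz mod fs = 5.3 kHz.
5.3 kHz > fs/2 = 4.2 kHz, folds to fs − 5.3 kHz = 3.1 kHz.
12.8 kHz mod fs = 4.4 kHz.
4.4 kHz > fs/2 = 4.2 kHz, folds to fs − 4.4 kHz = 4 kHz.
11.3 kHz mod fs = 2.9 kHz.
2.9 kHz ≤ fs/2 = 4.2 kHz, appears at 2.9 kHz.
34.8 kHz mod fs = 1.2 kHz.
1.2 kHz ≤ fs/2 = 4.2 kHz, appears at 1.2 kHz.
33 kHz mod fs = 7.8 kHz.
7.8 kHz > fs/2 = 4.2 kHz, folds to fs − 7.8 kHz = 0.6 kHz.
Distinct values: {0.6 kHz, 1.2 kHz, 2.9 kHz, 3.1 kHz, 4 kHz} → 5.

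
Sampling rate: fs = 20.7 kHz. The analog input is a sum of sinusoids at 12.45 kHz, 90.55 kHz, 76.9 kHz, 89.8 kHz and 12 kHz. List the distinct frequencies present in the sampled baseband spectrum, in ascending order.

5.9 kHz, 7 kHz, 7.75 kHz, 8.25 kHz, 8.7 kHz

fs/2 = 10.35 kHz.
12.45 kHz > fs/2 = 10.35 kHz, folds to fs − 12.45 kHz = 8.25 kHz.
90.55 kHz mod fs = 7.75 kHz.
7.75 kHz ≤ fs/2 = 10.35 kHz, appears at 7.75 kHz.
76.9 kHz mod fs = 14.8 kHz.
14.8 kHz > fs/2 = 10.35 kHz, folds to fs − 14.8 kHz = 5.9 kHz.
89.8 kHz mod fs = 7 kHz.
7 kHz ≤ fs/2 = 10.35 kHz, appears at 7 kHz.
12 kHz > fs/2 = 10.35 kHz, folds to fs − 12 kHz = 8.7 kHz.
Distinct values: {5.9 kHz, 7 kHz, 7.75 kHz, 8.25 kHz, 8.7 kHz}.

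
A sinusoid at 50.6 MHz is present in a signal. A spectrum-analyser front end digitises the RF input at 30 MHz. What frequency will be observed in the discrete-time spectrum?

9.4 MHz

50.6 MHz mod fs = 20.6 MHz.
20.6 MHz > fs/2 = 15 MHz, folds to fs − 20.6 MHz = 9.4 MHz.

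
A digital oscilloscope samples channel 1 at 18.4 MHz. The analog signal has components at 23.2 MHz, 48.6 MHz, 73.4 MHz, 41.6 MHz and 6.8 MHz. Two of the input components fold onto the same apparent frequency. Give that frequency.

4.8 MHz

fs/2 = 9.2 MHz.
23.2 MHz mod fs = 4.8 MHz.
4.8 MHz ≤ fs/2 = 9.2 MHz, appears at 4.8 MHz.
48.6 MHz mod fs = 11.8 MHz.
11.8 MHz > fs/2 = 9.2 MHz, folds to fs − 11.8 MHz = 6.6 MHz.
73.4 MHz mod fs = 18.2 MHz.
18.2 MHz > fs/2 = 9.2 MHz, folds to fs − 18.2 MHz = 0.2 MHz.
41.6 MHz mod fs = 4.8 MHz.
4.8 MHz ≤ fs/2 = 9.2 MHz, appears at 4.8 MHz.
6.8 MHz ≤ fs/2 = 9.2 MHz, passes unchanged.
23.2 MHz and 41.6 MHz both map to 4.8 MHz.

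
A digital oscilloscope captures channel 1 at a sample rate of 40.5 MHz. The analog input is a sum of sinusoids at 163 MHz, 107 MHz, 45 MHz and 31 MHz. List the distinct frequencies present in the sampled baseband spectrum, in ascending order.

fs/2 = 20.25 MHz.
163 MHz mod fs = 1 MHz.
1 MHz ≤ fs/2 = 20.25 MHz, appears at 1 MHz.
107 MHz mod fs = 26 MHz.
26 MHz > fs/2 = 20.25 MHz, folds to fs − 26 MHz = 14.5 MHz.
45 MHz mod fs = 4.5 MHz.
4.5 MHz ≤ fs/2 = 20.25 MHz, appears at 4.5 MHz.
31 MHz > fs/2 = 20.25 MHz, folds to fs − 31 MHz = 9.5 MHz.
Distinct values: {1 MHz, 4.5 MHz, 9.5 MHz, 14.5 MHz}.

1 MHz, 4.5 MHz, 9.5 MHz, 14.5 MHz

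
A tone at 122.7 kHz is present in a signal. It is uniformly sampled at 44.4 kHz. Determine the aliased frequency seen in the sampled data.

122.7 kHz mod fs = 33.9 kHz.
33.9 kHz > fs/2 = 22.2 kHz, folds to fs − 33.9 kHz = 10.5 kHz.

10.5 kHz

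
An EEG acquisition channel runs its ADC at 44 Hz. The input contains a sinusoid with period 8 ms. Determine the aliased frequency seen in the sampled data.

7 Hz

T = 8 ms → f = 1/T = 125 Hz.
125 Hz mod fs = 37 Hz.
37 Hz > fs/2 = 22 Hz, folds to fs − 37 Hz = 7 Hz.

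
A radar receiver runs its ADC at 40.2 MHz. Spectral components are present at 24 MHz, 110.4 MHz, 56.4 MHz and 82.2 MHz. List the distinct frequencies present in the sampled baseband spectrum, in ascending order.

fs/2 = 20.1 MHz.
24 MHz > fs/2 = 20.1 MHz, folds to fs − 24 MHz = 16.2 MHz.
110.4 MHz mod fs = 30 MHz.
30 MHz > fs/2 = 20.1 MHz, folds to fs − 30 MHz = 10.2 MHz.
56.4 MHz mod fs = 16.2 MHz.
16.2 MHz ≤ fs/2 = 20.1 MHz, appears at 16.2 MHz.
82.2 MHz mod fs = 1.8 MHz.
1.8 MHz ≤ fs/2 = 20.1 MHz, appears at 1.8 MHz.
Distinct values: {1.8 MHz, 10.2 MHz, 16.2 MHz}.

1.8 MHz, 10.2 MHz, 16.2 MHz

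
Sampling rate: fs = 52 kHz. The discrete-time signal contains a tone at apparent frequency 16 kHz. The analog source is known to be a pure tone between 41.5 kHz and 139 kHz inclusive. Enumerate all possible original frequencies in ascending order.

Frequencies that alias to 16 kHz are k·fs ± 16 kHz for integer k ≥ 0.
k=0: 16 kHz.
k=1: 36 kHz, 68 kHz.
k=2: 88 kHz, 120 kHz.
k=3: 140 kHz, 172 kHz.
Within [41.5 kHz, 139 kHz]: 68 kHz, 88 kHz, 120 kHz.

68 kHz, 88 kHz, 120 kHz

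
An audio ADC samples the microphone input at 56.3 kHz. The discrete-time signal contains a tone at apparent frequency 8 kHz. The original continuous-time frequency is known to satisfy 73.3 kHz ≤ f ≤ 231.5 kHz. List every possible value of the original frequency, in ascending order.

104.6 kHz, 120.6 kHz, 160.9 kHz, 176.9 kHz, 217.2 kHz

Frequencies that alias to 8 kHz are k·fs ± 8 kHz for integer k ≥ 0.
k=0: 8 kHz.
k=1: 48.3 kHz, 64.3 kHz.
k=2: 104.6 kHz, 120.6 kHz.
k=3: 160.9 kHz, 176.9 kHz.
k=4: 217.2 kHz, 233.2 kHz.
k=5: 273.5 kHz, 289.5 kHz.
Within [73.3 kHz, 231.5 kHz]: 104.6 kHz, 120.6 kHz, 160.9 kHz, 176.9 kHz, 217.2 kHz.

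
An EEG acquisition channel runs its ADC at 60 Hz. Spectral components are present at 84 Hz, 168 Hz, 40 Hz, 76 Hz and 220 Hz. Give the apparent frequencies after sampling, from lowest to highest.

fs/2 = 30 Hz.
84 Hz mod fs = 24 Hz.
24 Hz ≤ fs/2 = 30 Hz, appears at 24 Hz.
168 Hz mod fs = 48 Hz.
48 Hz > fs/2 = 30 Hz, folds to fs − 48 Hz = 12 Hz.
40 Hz > fs/2 = 30 Hz, folds to fs − 40 Hz = 20 Hz.
76 Hz mod fs = 16 Hz.
16 Hz ≤ fs/2 = 30 Hz, appears at 16 Hz.
220 Hz mod fs = 40 Hz.
40 Hz > fs/2 = 30 Hz, folds to fs − 40 Hz = 20 Hz.
Distinct values: {12 Hz, 16 Hz, 20 Hz, 24 Hz}.

12 Hz, 16 Hz, 20 Hz, 24 Hz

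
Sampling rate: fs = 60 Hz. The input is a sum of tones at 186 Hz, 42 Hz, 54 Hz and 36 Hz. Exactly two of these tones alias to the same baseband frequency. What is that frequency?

6 Hz

fs/2 = 30 Hz.
186 Hz mod fs = 6 Hz.
6 Hz ≤ fs/2 = 30 Hz, appears at 6 Hz.
42 Hz > fs/2 = 30 Hz, folds to fs − 42 Hz = 18 Hz.
54 Hz > fs/2 = 30 Hz, folds to fs − 54 Hz = 6 Hz.
36 Hz > fs/2 = 30 Hz, folds to fs − 36 Hz = 24 Hz.
54 Hz and 186 Hz both map to 6 Hz.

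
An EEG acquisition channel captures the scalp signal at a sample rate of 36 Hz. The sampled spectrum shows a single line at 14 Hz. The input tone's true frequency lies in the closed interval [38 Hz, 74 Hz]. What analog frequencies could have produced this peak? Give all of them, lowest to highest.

Frequencies that alias to 14 Hz are k·fs ± 14 Hz for integer k ≥ 0.
k=0: 14 Hz.
k=1: 22 Hz, 50 Hz.
k=2: 58 Hz, 86 Hz.
k=3: 94 Hz, 122 Hz.
Within [38 Hz, 74 Hz]: 50 Hz, 58 Hz.

50 Hz, 58 Hz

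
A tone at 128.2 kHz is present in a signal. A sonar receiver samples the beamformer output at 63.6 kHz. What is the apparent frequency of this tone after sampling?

1 kHz

128.2 kHz mod fs = 1 kHz.
1 kHz ≤ fs/2 = 31.8 kHz, appears at 1 kHz.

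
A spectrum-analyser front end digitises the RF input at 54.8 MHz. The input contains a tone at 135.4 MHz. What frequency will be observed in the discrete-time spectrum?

135.4 MHz mod fs = 25.8 MHz.
25.8 MHz ≤ fs/2 = 27.4 MHz, appears at 25.8 MHz.

25.8 MHz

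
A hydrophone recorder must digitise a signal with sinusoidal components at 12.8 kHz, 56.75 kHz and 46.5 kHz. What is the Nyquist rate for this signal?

Highest-frequency component: 56.75 kHz.
Nyquist rate = 2 × 56.75 kHz = 113.5 kHz.

113.5 kHz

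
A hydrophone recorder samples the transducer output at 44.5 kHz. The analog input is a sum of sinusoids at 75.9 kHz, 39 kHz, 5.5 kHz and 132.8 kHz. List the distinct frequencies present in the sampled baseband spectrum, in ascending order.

0.7 kHz, 5.5 kHz, 13.1 kHz

fs/2 = 22.25 kHz.
75.9 kHz mod fs = 31.4 kHz.
31.4 kHz > fs/2 = 22.25 kHz, folds to fs − 31.4 kHz = 13.1 kHz.
39 kHz > fs/2 = 22.25 kHz, folds to fs − 39 kHz = 5.5 kHz.
5.5 kHz ≤ fs/2 = 22.25 kHz, passes unchanged.
132.8 kHz mod fs = 43.8 kHz.
43.8 kHz > fs/2 = 22.25 kHz, folds to fs − 43.8 kHz = 0.7 kHz.
Distinct values: {0.7 kHz, 5.5 kHz, 13.1 kHz}.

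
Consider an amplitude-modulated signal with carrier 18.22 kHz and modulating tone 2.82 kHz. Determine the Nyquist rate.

42.08 kHz

AM sidebands sit at fc ± fm = 15.4 kHz and 21.04 kHz.
Highest-frequency component: 21.04 kHz.
Nyquist rate = 2 × 21.04 kHz = 42.08 kHz.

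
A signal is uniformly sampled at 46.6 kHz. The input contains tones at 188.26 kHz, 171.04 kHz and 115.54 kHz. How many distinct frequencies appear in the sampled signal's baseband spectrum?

fs/2 = 23.3 kHz.
188.26 kHz mod fs = 1.86 kHz.
1.86 kHz ≤ fs/2 = 23.3 kHz, appears at 1.86 kHz.
171.04 kHz mod fs = 31.24 kHz.
31.24 kHz > fs/2 = 23.3 kHz, folds to fs − 31.24 kHz = 15.36 kHz.
115.54 kHz mod fs = 22.34 kHz.
22.34 kHz ≤ fs/2 = 23.3 kHz, appears at 22.34 kHz.
Distinct values: {1.86 kHz, 15.36 kHz, 22.34 kHz} → 3.

3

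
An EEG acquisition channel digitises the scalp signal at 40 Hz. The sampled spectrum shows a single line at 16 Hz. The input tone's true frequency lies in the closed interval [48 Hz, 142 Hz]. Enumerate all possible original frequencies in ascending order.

56 Hz, 64 Hz, 96 Hz, 104 Hz, 136 Hz

Frequencies that alias to 16 Hz are k·fs ± 16 Hz for integer k ≥ 0.
k=0: 16 Hz.
k=1: 24 Hz, 56 Hz.
k=2: 64 Hz, 96 Hz.
k=3: 104 Hz, 136 Hz.
k=4: 144 Hz, 176 Hz.
Within [48 Hz, 142 Hz]: 56 Hz, 64 Hz, 96 Hz, 104 Hz, 136 Hz.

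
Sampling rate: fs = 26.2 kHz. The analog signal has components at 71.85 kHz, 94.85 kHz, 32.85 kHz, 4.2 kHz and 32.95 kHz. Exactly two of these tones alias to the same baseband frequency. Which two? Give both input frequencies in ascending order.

fs/2 = 13.1 kHz.
71.85 kHz mod fs = 19.45 kHz.
19.45 kHz > fs/2 = 13.1 kHz, folds to fs − 19.45 kHz = 6.75 kHz.
94.85 kHz mod fs = 16.25 kHz.
16.25 kHz > fs/2 = 13.1 kHz, folds to fs − 16.25 kHz = 9.95 kHz.
32.85 kHz mod fs = 6.65 kHz.
6.65 kHz ≤ fs/2 = 13.1 kHz, appears at 6.65 kHz.
4.2 kHz ≤ fs/2 = 13.1 kHz, passes unchanged.
32.95 kHz mod fs = 6.75 kHz.
6.75 kHz ≤ fs/2 = 13.1 kHz, appears at 6.75 kHz.
32.95 kHz and 71.85 kHz both map to 6.75 kHz.

32.95 kHz, 71.85 kHz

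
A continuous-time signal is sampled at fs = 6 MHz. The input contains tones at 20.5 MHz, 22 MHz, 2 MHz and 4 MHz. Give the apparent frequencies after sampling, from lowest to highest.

2 MHz, 2.5 MHz

fs/2 = 3 MHz.
20.5 MHz mod fs = 2.5 MHz.
2.5 MHz ≤ fs/2 = 3 MHz, appears at 2.5 MHz.
22 MHz mod fs = 4 MHz.
4 MHz > fs/2 = 3 MHz, folds to fs − 4 MHz = 2 MHz.
2 MHz ≤ fs/2 = 3 MHz, passes unchanged.
4 MHz > fs/2 = 3 MHz, folds to fs − 4 MHz = 2 MHz.
Distinct values: {2 MHz, 2.5 MHz}.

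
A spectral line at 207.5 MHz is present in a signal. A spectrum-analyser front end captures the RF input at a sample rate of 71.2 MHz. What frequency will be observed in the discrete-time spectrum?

207.5 MHz mod fs = 65.1 MHz.
65.1 MHz > fs/2 = 35.6 MHz, folds to fs − 65.1 MHz = 6.1 MHz.

6.1 MHz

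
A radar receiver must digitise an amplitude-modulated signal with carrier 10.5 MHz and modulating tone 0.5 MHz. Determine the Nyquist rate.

22 MHz

AM sidebands sit at fc ± fm = 10 MHz and 11 MHz.
Highest-frequency component: 11 MHz.
Nyquist rate = 2 × 11 MHz = 22 MHz.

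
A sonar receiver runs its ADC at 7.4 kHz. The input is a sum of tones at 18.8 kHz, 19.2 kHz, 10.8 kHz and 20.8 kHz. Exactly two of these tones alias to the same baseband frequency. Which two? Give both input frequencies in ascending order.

fs/2 = 3.7 kHz.
18.8 kHz mod fs = 4 kHz.
4 kHz > fs/2 = 3.7 kHz, folds to fs − 4 kHz = 3.4 kHz.
19.2 kHz mod fs = 4.4 kHz.
4.4 kHz > fs/2 = 3.7 kHz, folds to fs − 4.4 kHz = 3 kHz.
10.8 kHz mod fs = 3.4 kHz.
3.4 kHz ≤ fs/2 = 3.7 kHz, appears at 3.4 kHz.
20.8 kHz mod fs = 6 kHz.
6 kHz > fs/2 = 3.7 kHz, folds to fs − 6 kHz = 1.4 kHz.
10.8 kHz and 18.8 kHz both map to 3.4 kHz.

10.8 kHz, 18.8 kHz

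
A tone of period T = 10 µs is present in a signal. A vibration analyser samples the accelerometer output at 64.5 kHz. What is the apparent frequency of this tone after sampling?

T = 10 µs → f = 1/T = 100 kHz.
100 kHz mod fs = 35.5 kHz.
35.5 kHz > fs/2 = 32.25 kHz, folds to fs − 35.5 kHz = 29 kHz.

29 kHz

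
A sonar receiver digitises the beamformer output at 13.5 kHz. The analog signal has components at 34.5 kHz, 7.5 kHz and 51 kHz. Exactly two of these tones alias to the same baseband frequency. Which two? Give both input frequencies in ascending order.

7.5 kHz, 34.5 kHz

fs/2 = 6.75 kHz.
34.5 kHz mod fs = 7.5 kHz.
7.5 kHz > fs/2 = 6.75 kHz, folds to fs − 7.5 kHz = 6 kHz.
7.5 kHz > fs/2 = 6.75 kHz, folds to fs − 7.5 kHz = 6 kHz.
51 kHz mod fs = 10.5 kHz.
10.5 kHz > fs/2 = 6.75 kHz, folds to fs − 10.5 kHz = 3 kHz.
7.5 kHz and 34.5 kHz both map to 6 kHz.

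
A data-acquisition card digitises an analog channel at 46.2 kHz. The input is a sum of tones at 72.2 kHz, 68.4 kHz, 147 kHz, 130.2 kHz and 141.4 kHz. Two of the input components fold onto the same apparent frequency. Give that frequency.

8.4 kHz

fs/2 = 23.1 kHz.
72.2 kHz mod fs = 26 kHz.
26 kHz > fs/2 = 23.1 kHz, folds to fs − 26 kHz = 20.2 kHz.
68.4 kHz mod fs = 22.2 kHz.
22.2 kHz ≤ fs/2 = 23.1 kHz, appears at 22.2 kHz.
147 kHz mod fs = 8.4 kHz.
8.4 kHz ≤ fs/2 = 23.1 kHz, appears at 8.4 kHz.
130.2 kHz mod fs = 37.8 kHz.
37.8 kHz > fs/2 = 23.1 kHz, folds to fs − 37.8 kHz = 8.4 kHz.
141.4 kHz mod fs = 2.8 kHz.
2.8 kHz ≤ fs/2 = 23.1 kHz, appears at 2.8 kHz.
130.2 kHz and 147 kHz both map to 8.4 kHz.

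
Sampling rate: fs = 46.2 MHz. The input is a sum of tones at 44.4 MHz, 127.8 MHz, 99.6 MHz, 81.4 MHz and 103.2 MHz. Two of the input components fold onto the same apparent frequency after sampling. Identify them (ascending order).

fs/2 = 23.1 MHz.
44.4 MHz > fs/2 = 23.1 MHz, folds to fs − 44.4 MHz = 1.8 MHz.
127.8 MHz mod fs = 35.4 MHz.
35.4 MHz > fs/2 = 23.1 MHz, folds to fs − 35.4 MHz = 10.8 MHz.
99.6 MHz mod fs = 7.2 MHz.
7.2 MHz ≤ fs/2 = 23.1 MHz, appears at 7.2 MHz.
81.4 MHz mod fs = 35.2 MHz.
35.2 MHz > fs/2 = 23.1 MHz, folds to fs − 35.2 MHz = 11 MHz.
103.2 MHz mod fs = 10.8 MHz.
10.8 MHz ≤ fs/2 = 23.1 MHz, appears at 10.8 MHz.
103.2 MHz and 127.8 MHz both map to 10.8 MHz.

103.2 MHz, 127.8 MHz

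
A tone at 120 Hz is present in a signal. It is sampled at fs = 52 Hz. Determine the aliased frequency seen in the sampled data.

16 Hz

120 Hz mod fs = 16 Hz.
16 Hz ≤ fs/2 = 26 Hz, appears at 16 Hz.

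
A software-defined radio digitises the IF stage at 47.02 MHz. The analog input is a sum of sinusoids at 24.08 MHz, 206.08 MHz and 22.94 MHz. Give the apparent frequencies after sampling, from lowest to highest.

18 MHz, 22.94 MHz

fs/2 = 23.51 MHz.
24.08 MHz > fs/2 = 23.51 MHz, folds to fs − 24.08 MHz = 22.94 MHz.
206.08 MHz mod fs = 18 MHz.
18 MHz ≤ fs/2 = 23.51 MHz, appears at 18 MHz.
22.94 MHz ≤ fs/2 = 23.51 MHz, passes unchanged.
Distinct values: {18 MHz, 22.94 MHz}.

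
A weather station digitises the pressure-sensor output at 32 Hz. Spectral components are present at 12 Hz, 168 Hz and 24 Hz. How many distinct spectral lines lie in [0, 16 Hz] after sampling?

2

fs/2 = 16 Hz.
12 Hz ≤ fs/2 = 16 Hz, passes unchanged.
168 Hz mod fs = 8 Hz.
8 Hz ≤ fs/2 = 16 Hz, appears at 8 Hz.
24 Hz > fs/2 = 16 Hz, folds to fs − 24 Hz = 8 Hz.
Distinct values: {8 Hz, 12 Hz} → 2.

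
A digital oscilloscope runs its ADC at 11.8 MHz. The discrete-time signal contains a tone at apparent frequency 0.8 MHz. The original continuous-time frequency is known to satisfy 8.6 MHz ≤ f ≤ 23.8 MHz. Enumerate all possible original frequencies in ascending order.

11 MHz, 12.6 MHz, 22.8 MHz

Frequencies that alias to 0.8 MHz are k·fs ± 0.8 MHz for integer k ≥ 0.
k=0: 0.8 MHz.
k=1: 11 MHz, 12.6 MHz.
k=2: 22.8 MHz, 24.4 MHz.
k=3: 34.6 MHz, 36.2 MHz.
Within [8.6 MHz, 23.8 MHz]: 11 MHz, 12.6 MHz, 22.8 MHz.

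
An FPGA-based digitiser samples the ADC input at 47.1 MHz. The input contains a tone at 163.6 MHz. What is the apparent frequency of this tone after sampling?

163.6 MHz mod fs = 22.3 MHz.
22.3 MHz ≤ fs/2 = 23.55 MHz, appears at 22.3 MHz.

22.3 MHz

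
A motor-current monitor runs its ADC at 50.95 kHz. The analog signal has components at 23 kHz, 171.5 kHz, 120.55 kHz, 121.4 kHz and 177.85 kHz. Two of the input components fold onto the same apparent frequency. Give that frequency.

18.65 kHz

fs/2 = 25.475 kHz.
23 kHz ≤ fs/2 = 25.475 kHz, passes unchanged.
171.5 kHz mod fs = 18.65 kHz.
18.65 kHz ≤ fs/2 = 25.475 kHz, appears at 18.65 kHz.
120.55 kHz mod fs = 18.65 kHz.
18.65 kHz ≤ fs/2 = 25.475 kHz, appears at 18.65 kHz.
121.4 kHz mod fs = 19.5 kHz.
19.5 kHz ≤ fs/2 = 25.475 kHz, appears at 19.5 kHz.
177.85 kHz mod fs = 25 kHz.
25 kHz ≤ fs/2 = 25.475 kHz, appears at 25 kHz.
120.55 kHz and 171.5 kHz both map to 18.65 kHz.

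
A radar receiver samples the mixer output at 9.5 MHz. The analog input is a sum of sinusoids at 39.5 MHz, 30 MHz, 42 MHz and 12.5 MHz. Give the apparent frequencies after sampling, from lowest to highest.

1.5 MHz, 3 MHz, 4 MHz

fs/2 = 4.75 MHz.
39.5 MHz mod fs = 1.5 MHz.
1.5 MHz ≤ fs/2 = 4.75 MHz, appears at 1.5 MHz.
30 MHz mod fs = 1.5 MHz.
1.5 MHz ≤ fs/2 = 4.75 MHz, appears at 1.5 MHz.
42 MHz mod fs = 4 MHz.
4 MHz ≤ fs/2 = 4.75 MHz, appears at 4 MHz.
12.5 MHz mod fs = 3 MHz.
3 MHz ≤ fs/2 = 4.75 MHz, appears at 3 MHz.
Distinct values: {1.5 MHz, 3 MHz, 4 MHz}.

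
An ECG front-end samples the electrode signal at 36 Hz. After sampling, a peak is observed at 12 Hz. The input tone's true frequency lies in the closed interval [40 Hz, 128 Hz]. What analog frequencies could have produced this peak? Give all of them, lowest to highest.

48 Hz, 60 Hz, 84 Hz, 96 Hz, 120 Hz

Frequencies that alias to 12 Hz are k·fs ± 12 Hz for integer k ≥ 0.
k=0: 12 Hz.
k=1: 24 Hz, 48 Hz.
k=2: 60 Hz, 84 Hz.
k=3: 96 Hz, 120 Hz.
k=4: 132 Hz, 156 Hz.
Within [40 Hz, 128 Hz]: 48 Hz, 60 Hz, 84 Hz, 96 Hz, 120 Hz.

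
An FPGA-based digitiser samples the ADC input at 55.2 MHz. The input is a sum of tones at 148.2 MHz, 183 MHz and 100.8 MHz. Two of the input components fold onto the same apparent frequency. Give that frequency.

17.4 MHz

fs/2 = 27.6 MHz.
148.2 MHz mod fs = 37.8 MHz.
37.8 MHz > fs/2 = 27.6 MHz, folds to fs − 37.8 MHz = 17.4 MHz.
183 MHz mod fs = 17.4 MHz.
17.4 MHz ≤ fs/2 = 27.6 MHz, appears at 17.4 MHz.
100.8 MHz mod fs = 45.6 MHz.
45.6 MHz > fs/2 = 27.6 MHz, folds to fs − 45.6 MHz = 9.6 MHz.
148.2 MHz and 183 MHz both map to 17.4 MHz.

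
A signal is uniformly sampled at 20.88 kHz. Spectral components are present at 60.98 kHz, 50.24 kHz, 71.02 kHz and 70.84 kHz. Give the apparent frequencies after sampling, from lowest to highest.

1.66 kHz, 8.2 kHz, 8.38 kHz, 8.48 kHz

fs/2 = 10.44 kHz.
60.98 kHz mod fs = 19.22 kHz.
19.22 kHz > fs/2 = 10.44 kHz, folds to fs − 19.22 kHz = 1.66 kHz.
50.24 kHz mod fs = 8.48 kHz.
8.48 kHz ≤ fs/2 = 10.44 kHz, appears at 8.48 kHz.
71.02 kHz mod fs = 8.38 kHz.
8.38 kHz ≤ fs/2 = 10.44 kHz, appears at 8.38 kHz.
70.84 kHz mod fs = 8.2 kHz.
8.2 kHz ≤ fs/2 = 10.44 kHz, appears at 8.2 kHz.
Distinct values: {1.66 kHz, 8.2 kHz, 8.38 kHz, 8.48 kHz}.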